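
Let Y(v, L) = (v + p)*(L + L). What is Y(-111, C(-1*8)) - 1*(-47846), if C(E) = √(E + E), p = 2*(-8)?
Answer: 47846 - 1016*I ≈ 47846.0 - 1016.0*I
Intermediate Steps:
p = -16
C(E) = √2*√E (C(E) = √(2*E) = √2*√E)
Y(v, L) = 2*L*(-16 + v) (Y(v, L) = (v - 16)*(L + L) = (-16 + v)*(2*L) = 2*L*(-16 + v))
Y(-111, C(-1*8)) - 1*(-47846) = 2*(√2*√(-1*8))*(-16 - 111) - 1*(-47846) = 2*(√2*√(-8))*(-127) + 47846 = 2*(√2*(2*I*√2))*(-127) + 47846 = 2*(4*I)*(-127) + 47846 = -1016*I + 47846 = 47846 - 1016*I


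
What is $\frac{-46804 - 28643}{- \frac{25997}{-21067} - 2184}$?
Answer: $\frac{1589441949}{45984331} \approx 34.565$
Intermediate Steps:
$\frac{-46804 - 28643}{- \frac{25997}{-21067} - 2184} = - \frac{75447}{\left(-25997\right) \left(- \frac{1}{21067}\right) - 2184} = - \frac{75447}{\frac{25997}{21067} - 2184} = - \frac{75447}{- \frac{45984331}{21067}} = \left(-75447\right) \left(- \frac{21067}{45984331}\right) = \frac{1589441949}{45984331}$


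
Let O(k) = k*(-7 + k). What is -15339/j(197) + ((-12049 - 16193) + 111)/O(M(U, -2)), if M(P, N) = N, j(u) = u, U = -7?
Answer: -1939303/1182 ≈ -1640.7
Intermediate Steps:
-15339/j(197) + ((-12049 - 16193) + 111)/O(M(U, -2)) = -15339/197 + ((-12049 - 16193) + 111)/((-2*(-7 - 2))) = -15339*1/197 + (-28242 + 111)/((-2*(-9))) = -15339/197 - 28131/18 = -15339/197 - 28131*1/18 = -15339/197 - 9377/6 = -1939303/1182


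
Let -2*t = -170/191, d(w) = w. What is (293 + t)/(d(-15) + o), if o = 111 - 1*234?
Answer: -28024/13179 ≈ -2.1264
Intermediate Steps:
t = 85/191 (t = -(-85)/191 = -½*(-170/191) = 85/191 ≈ 0.44503)
o = -123 (o = 111 - 234 = -123)
(293 + t)/(d(-15) + o) = (293 + 85/191)/(-15 - 123) = (56048/191)/(-138) = (56048/191)*(-1/138) = -28024/13179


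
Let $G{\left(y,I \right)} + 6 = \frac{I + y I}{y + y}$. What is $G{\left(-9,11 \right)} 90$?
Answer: $-100$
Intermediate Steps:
$G{\left(y,I \right)} = -6 + \frac{I + I y}{2 y}$ ($G{\left(y,I \right)} = -6 + \frac{I + y I}{y + y} = -6 + \frac{I + I y}{2 y}$)
$G{\left(-9,11 \right)} 90 = \frac{11 - 9 \left(-12 + 11\right)}{2 \left(-9\right)} 90 = \frac{1}{2} \left(- \frac{1}{9}\right) \left(11 - -9\right) 90 = \frac{1}{2} \left(- \frac{1}{9}\right) \left(11 + 9\right) 90 = \frac{1}{2} \left(- \frac{1}{9}\right) 20 \cdot 90 = \left(- \frac{10}{9}\right) 90 = -100$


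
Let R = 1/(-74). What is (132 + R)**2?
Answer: 95394289/5476 ≈ 17420.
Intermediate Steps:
R = -1/74 ≈ -0.013514
(132 + R)**2 = (132 - 1/74)**2 = (9767/74)**2 = 95394289/5476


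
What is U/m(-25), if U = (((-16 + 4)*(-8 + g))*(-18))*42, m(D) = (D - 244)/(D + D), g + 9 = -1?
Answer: -8164800/269 ≈ -30352.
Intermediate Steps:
g = -10 (g = -9 - 1 = -10)
m(D) = (-244 + D)/(2*D) (m(D) = (-244 + D)/((2*D)) = (-244 + D)*(1/(2*D)) = (-244 + D)/(2*D))
U = -163296 (U = (((-16 + 4)*(-8 - 10))*(-18))*42 = (-12*(-18)*(-18))*42 = (216*(-18))*42 = -3888*42 = -163296)
U/m(-25) = -163296*(-50/(-244 - 25)) = -163296/((½)*(-1/25)*(-269)) = -163296/269/50 = -163296*50/269 = -8164800/269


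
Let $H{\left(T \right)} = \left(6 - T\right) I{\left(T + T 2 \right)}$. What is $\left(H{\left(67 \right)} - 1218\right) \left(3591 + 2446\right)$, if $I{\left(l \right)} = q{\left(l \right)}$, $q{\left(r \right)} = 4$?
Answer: $-8826094$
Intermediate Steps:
$I{\left(l \right)} = 4$
$H{\left(T \right)} = 24 - 4 T$ ($H{\left(T \right)} = \left(6 - T\right) 4 = 24 - 4 T$)
$\left(H{\left(67 \right)} - 1218\right) \left(3591 + 2446\right) = \left(\left(24 - 268\right) - 1218\right) \left(3591 + 2446\right) = \left(\left(24 - 268\right) - 1218\right) 6037 = \left(-244 - 1218\right) 6037 = \left(-1462\right) 6037 = -8826094$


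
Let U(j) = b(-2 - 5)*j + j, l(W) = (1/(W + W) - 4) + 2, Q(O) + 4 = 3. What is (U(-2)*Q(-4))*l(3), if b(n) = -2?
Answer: 11/3 ≈ 3.6667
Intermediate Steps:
Q(O) = -1 (Q(O) = -4 + 3 = -1)
l(W) = -2 + 1/(2*W) (l(W) = (1/(2*W) - 4) + 2 = (-4 + 1/(2*W)) + 2 = -2 + 1/(2*W))
U(j) = -j (U(j) = -2*j + j = -j)
(U(-2)*Q(-4))*l(3) = (-1*(-2)*(-1))*(-2 + (½)/3) = (2*(-1))*(-2 + (½)*(⅓)) = -2*(-2 + ⅙) = -2*(-11/6) = 11/3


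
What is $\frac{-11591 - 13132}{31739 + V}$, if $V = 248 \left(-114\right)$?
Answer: $- \frac{24723}{3467} \approx -7.131$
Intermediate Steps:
$V = -28272$
$\frac{-11591 - 13132}{31739 + V} = \frac{-11591 - 13132}{31739 - 28272} = - \frac{24723}{3467}$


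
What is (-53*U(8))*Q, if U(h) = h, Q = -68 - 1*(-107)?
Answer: -16536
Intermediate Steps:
Q = 39 (Q = -68 + 107 = 39)
(-53*U(8))*Q = -53*8*39 = -424*39 = -16536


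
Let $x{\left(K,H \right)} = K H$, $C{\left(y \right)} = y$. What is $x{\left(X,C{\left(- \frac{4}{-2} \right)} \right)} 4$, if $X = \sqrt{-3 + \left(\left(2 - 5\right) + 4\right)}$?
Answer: $8 i \sqrt{2} \approx 11.314 i$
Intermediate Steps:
$X = i \sqrt{2}$ ($X = \sqrt{-3 + \left(-3 + 4\right)} = \sqrt{-3 + 1} = \sqrt{-2} = i \sqrt{2} \approx 1.4142 i$)
$x{\left(K,H \right)} = H K$
$x{\left(X,C{\left(- \frac{4}{-2} \right)} \right)} 4 = - \frac{4}{-2} i \sqrt{2} \cdot 4 = \left(-4\right) \left(- \frac{1}{2}\right) i \sqrt{2} \cdot 4 = 2 i \sqrt{2} \cdot 4 = 8 i \sqrt{2}$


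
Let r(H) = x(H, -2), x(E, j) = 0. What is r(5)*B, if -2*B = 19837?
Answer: 0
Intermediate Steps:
B = -19837/2 (B = -1/2*19837 = -19837/2 ≈ -9918.5)
r(H) = 0
r(5)*B = 0*(-19837/2) = 0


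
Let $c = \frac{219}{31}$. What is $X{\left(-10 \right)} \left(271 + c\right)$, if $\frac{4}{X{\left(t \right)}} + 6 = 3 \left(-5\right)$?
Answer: $- \frac{34480}{651} \approx -52.965$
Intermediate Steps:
$c = \frac{219}{31}$ ($c = 219 \cdot \frac{1}{31} = \frac{219}{31} \approx 7.0645$)
$X{\left(t \right)} = - \frac{4}{21}$ ($X{\left(t \right)} = \frac{4}{-6 + 3 \left(-5\right)} = \frac{4}{-6 - 15} = \frac{4}{-21} = 4 \left(- \frac{1}{21}\right) = - \frac{4}{21}$)
$X{\left(-10 \right)} \left(271 + c\right) = - \frac{4 \left(271 + \frac{219}{31}\right)}{21} = \left(- \frac{4}{21}\right) \frac{8620}{31} = - \frac{34480}{651}$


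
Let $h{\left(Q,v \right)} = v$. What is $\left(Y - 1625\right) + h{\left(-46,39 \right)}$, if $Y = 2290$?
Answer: $704$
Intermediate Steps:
$\left(Y - 1625\right) + h{\left(-46,39 \right)} = \left(2290 - 1625\right) + 39 = 665 + 39 = 704$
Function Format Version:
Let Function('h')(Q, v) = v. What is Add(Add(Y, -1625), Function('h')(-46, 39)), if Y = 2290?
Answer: 704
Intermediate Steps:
Add(Add(Y, -1625), Function('h')(-46, 39)) = Add(Add(2290, -1625), 39) = Add(665, 39) = 704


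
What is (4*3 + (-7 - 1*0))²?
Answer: 25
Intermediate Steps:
(4*3 + (-7 - 1*0))² = (12 + (-7 + 0))² = (12 - 7)² = 5² = 25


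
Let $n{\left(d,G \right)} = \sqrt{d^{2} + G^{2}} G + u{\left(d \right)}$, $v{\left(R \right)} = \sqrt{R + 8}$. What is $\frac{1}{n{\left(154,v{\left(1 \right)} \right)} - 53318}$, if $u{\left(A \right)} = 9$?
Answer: $- \frac{53309}{2841635956} - \frac{15 \sqrt{949}}{2841635956} \approx -1.8923 \cdot 10^{-5}$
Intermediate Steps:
$v{\left(R \right)} = \sqrt{8 + R}$
$n{\left(d,G \right)} = 9 + G \sqrt{G^{2} + d^{2}}$ ($n{\left(d,G \right)} = \sqrt{d^{2} + G^{2}} G + 9 = \sqrt{G^{2} + d^{2}} G + 9 = G \sqrt{G^{2} + d^{2}} + 9 = 9 + G \sqrt{G^{2} + d^{2}}$)
$\frac{1}{n{\left(154,v{\left(1 \right)} \right)} - 53318} = \frac{1}{\left(9 + \sqrt{8 + 1} \sqrt{\left(\sqrt{8 + 1}\right)^{2} + 154^{2}}\right) - 53318} = \frac{1}{\left(9 + \sqrt{9} \sqrt{\left(\sqrt{9}\right)^{2} + 23716}\right) - 53318} = \frac{1}{\left(9 + 3 \sqrt{3^{2} + 23716}\right) - 53318} = \frac{1}{\left(9 + 3 \sqrt{9 + 23716}\right) - 53318} = \frac{1}{\left(9 + 3 \sqrt{23725}\right) - 53318} = \frac{1}{\left(9 + 3 \cdot 5 \sqrt{949}\right) - 53318} = \frac{1}{\left(9 + 15 \sqrt{949}\right) - 53318} = \frac{1}{-53309 + 15 \sqrt{949}}$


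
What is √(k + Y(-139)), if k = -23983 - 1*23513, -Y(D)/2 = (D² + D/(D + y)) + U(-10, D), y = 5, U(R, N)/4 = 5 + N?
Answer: I*√381870587/67 ≈ 291.66*I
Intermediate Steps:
U(R, N) = 20 + 4*N (U(R, N) = 4*(5 + N) = 20 + 4*N)
Y(D) = -40 - 8*D - 2*D² - 2*D/(5 + D) (Y(D) = -2*((D² + D/(D + 5)) + (20 + 4*D)) = -2*((D² + D/(5 + D)) + (20 + 4*D)) = -2*(20 + D² + 4*D + D/(5 + D)) = -40 - 8*D - 2*D² - 2*D/(5 + D))
k = -47496 (k = -23983 - 23513 = -47496)
√(k + Y(-139)) = √(-47496 + 2*(-100 - 1*(-139)³ - 41*(-139) - 9*(-139)²)/(5 - 139)) = √(-47496 + 2*(-100 - 1*(-2685619) + 5699 - 9*19321)/(-134)) = √(-47496 + 2*(-1/134)*(-100 + 2685619 + 5699 - 173889)) = √(-47496 + 2*(-1/134)*2517329) = √(-47496 - 2517329/67) = √(-5699561/67) = I*√381870587/67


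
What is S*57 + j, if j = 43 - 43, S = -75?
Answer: -4275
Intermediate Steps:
j = 0
S*57 + j = -75*57 + 0 = -4275 + 0 = -4275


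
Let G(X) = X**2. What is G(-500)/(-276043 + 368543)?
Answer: 100/37 ≈ 2.7027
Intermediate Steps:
G(-500)/(-276043 + 368543) = (-500)**2/(-276043 + 368543) = 250000/92500 = 250000*(1/92500) = 100/37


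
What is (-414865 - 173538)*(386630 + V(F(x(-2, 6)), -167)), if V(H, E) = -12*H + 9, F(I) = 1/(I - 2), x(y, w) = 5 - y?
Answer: -1137490676749/5 ≈ -2.2750e+11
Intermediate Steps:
F(I) = 1/(-2 + I)
V(H, E) = 9 - 12*H
(-414865 - 173538)*(386630 + V(F(x(-2, 6)), -167)) = (-414865 - 173538)*(386630 + (9 - 12/(-2 + (5 - 1*(-2))))) = -588403*(386630 + (9 - 12/(-2 + (5 + 2)))) = -588403*(386630 + (9 - 12/(-2 + 7))) = -588403*(386630 + (9 - 12/5)) = -588403*(386630 + 33/5) = -588403*1933183/5 = -1137490676749/5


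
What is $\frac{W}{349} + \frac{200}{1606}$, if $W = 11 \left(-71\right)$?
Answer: $- \frac{592243}{280247} \approx -2.1133$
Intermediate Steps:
$W = -781$
$\frac{W}{349} + \frac{200}{1606} = - \frac{781}{349} + \frac{200}{1606} = \left(-781\right) \frac{1}{349} + 200 \cdot \frac{1}{1606} = - \frac{781}{349} + \frac{100}{803} = - \frac{592243}{280247}$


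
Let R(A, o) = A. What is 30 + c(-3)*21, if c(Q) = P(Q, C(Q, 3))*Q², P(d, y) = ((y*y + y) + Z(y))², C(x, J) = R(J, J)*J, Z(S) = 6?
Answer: 1741854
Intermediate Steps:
C(x, J) = J² (C(x, J) = J*J = J²)
P(d, y) = (6 + y + y²)² (P(d, y) = ((y*y + y) + 6)² = ((y² + y) + 6)² = ((y + y²) + 6)² = (6 + y + y²)²)
c(Q) = 9216*Q² (c(Q) = (6 + 3² + (3²)²)²*Q² = (6 + 9 + 9²)²*Q² = (6 + 9 + 81)²*Q² = 96²*Q² = 9216*Q²)
30 + c(-3)*21 = 30 + (9216*(-3)²)*21 = 30 + (9216*9)*21 = 30 + 82944*21 = 30 + 1741824 = 1741854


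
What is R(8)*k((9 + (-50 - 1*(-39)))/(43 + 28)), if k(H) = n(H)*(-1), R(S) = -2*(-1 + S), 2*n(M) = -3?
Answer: -21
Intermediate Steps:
n(M) = -3/2 (n(M) = (½)*(-3) = -3/2)
R(S) = 2 - 2*S
k(H) = 3/2 (k(H) = -3/2*(-1) = 3/2)
R(8)*k((9 + (-50 - 1*(-39)))/(43 + 28)) = (2 - 2*8)*(3/2) = (2 - 16)*(3/2) = -14*3/2 = -21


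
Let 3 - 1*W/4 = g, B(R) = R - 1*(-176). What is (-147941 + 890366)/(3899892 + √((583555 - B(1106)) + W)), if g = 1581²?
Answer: 965125772700/5069722342541 - 247475*I*√9415959/5069722342541 ≈ 0.19037 - 0.00014979*I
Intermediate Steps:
B(R) = 176 + R (B(R) = R + 176 = 176 + R)
g = 2499561
W = -9998232 (W = 12 - 4*2499561 = 12 - 9998244 = -9998232)
(-147941 + 890366)/(3899892 + √((583555 - B(1106)) + W)) = (-147941 + 890366)/(3899892 + √((583555 - (176 + 1106)) - 9998232)) = 742425/(3899892 + √((583555 - 1*1282) - 9998232)) = 742425/(3899892 + √((583555 - 1282) - 9998232)) = 742425/(3899892 + √(582273 - 9998232)) = 742425/(3899892 + √(-9415959)) = 742425/(3899892 + I*√9415959)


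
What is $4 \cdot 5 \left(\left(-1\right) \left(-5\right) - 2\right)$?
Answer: $60$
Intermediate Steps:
$4 \cdot 5 \left(\left(-1\right) \left(-5\right) - 2\right) = 20 \left(5 - 2\right) = 20 \cdot 3 = 60$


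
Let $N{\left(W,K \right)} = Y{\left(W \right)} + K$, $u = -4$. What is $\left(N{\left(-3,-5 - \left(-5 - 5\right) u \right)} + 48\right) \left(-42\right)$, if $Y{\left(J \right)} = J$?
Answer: $0$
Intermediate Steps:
$N{\left(W,K \right)} = K + W$ ($N{\left(W,K \right)} = W + K = K + W$)
$\left(N{\left(-3,-5 - \left(-5 - 5\right) u \right)} + 48\right) \left(-42\right) = \left(\left(\left(-5 - \left(-5 - 5\right) \left(-4\right)\right) - 3\right) + 48\right) \left(-42\right) = \left(\left(\left(-5 - \left(-10\right) \left(-4\right)\right) - 3\right) + 48\right) \left(-42\right) = \left(\left(\left(-5 - 40\right) - 3\right) + 48\right) \left(-42\right) = \left(\left(-45 - 3\right) + 48\right) \left(-42\right) = \left(-48 + 48\right) \left(-42\right) = 0 \left(-42\right) = 0$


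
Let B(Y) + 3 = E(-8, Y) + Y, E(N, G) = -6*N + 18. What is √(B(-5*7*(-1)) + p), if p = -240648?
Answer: 5*I*√9622 ≈ 490.46*I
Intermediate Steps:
E(N, G) = 18 - 6*N
B(Y) = 63 + Y (B(Y) = -3 + ((18 - 6*(-8)) + Y) = -3 + ((18 + 48) + Y) = -3 + (66 + Y) = 63 + Y)
√(B(-5*7*(-1)) + p) = √((63 - 5*7*(-1)) - 240648) = √((63 - 35*(-1)) - 240648) = √((63 + 35) - 240648) = √(98 - 240648) = √(-240550) = 5*I*√9622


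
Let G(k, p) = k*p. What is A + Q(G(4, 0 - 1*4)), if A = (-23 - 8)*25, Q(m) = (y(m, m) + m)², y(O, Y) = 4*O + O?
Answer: 8441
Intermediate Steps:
y(O, Y) = 5*O
Q(m) = 36*m² (Q(m) = (5*m + m)² = (6*m)² = 36*m²)
A = -775 (A = -31*25 = -775)
A + Q(G(4, 0 - 1*4)) = -775 + 36*(4*(0 - 1*4))² = -775 + 36*(4*(0 - 4))² = -775 + 36*(4*(-4))² = -775 + 36*(-16)² = -775 + 36*256 = -775 + 9216 = 8441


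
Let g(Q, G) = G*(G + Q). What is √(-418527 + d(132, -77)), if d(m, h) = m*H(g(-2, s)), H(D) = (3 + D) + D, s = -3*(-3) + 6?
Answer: 3*I*√40739 ≈ 605.52*I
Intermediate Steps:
s = 15 (s = 9 + 6 = 15)
H(D) = 3 + 2*D
d(m, h) = 393*m (d(m, h) = m*(3 + 2*(15*(15 - 2))) = m*(3 + 2*(15*13)) = m*(3 + 2*195) = m*(3 + 390) = m*393 = 393*m)
√(-418527 + d(132, -77)) = √(-418527 + 393*132) = √(-418527 + 51876) = √(-366651) = 3*I*√40739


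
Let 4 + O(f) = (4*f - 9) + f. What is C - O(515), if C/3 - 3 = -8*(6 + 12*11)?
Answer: -5865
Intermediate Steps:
O(f) = -13 + 5*f (O(f) = -4 + ((4*f - 9) + f) = -4 + ((-9 + 4*f) + f) = -4 + (-9 + 5*f) = -13 + 5*f)
C = -3303 (C = 9 + 3*(-8*(6 + 12*11)) = 9 + 3*(-8*(6 + 132)) = 9 + 3*(-8*138) = 9 + 3*(-1104) = 9 - 3312 = -3303)
C - O(515) = -3303 - (-13 + 5*515) = -3303 - (-13 + 2575) = -3303 - 1*2562 = -3303 - 2562 = -5865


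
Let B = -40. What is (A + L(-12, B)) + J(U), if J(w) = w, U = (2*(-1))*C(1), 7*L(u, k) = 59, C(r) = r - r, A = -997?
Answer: -6920/7 ≈ -988.57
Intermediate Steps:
C(r) = 0
L(u, k) = 59/7 (L(u, k) = (⅐)*59 = 59/7)
U = 0 (U = (2*(-1))*0 = -2*0 = 0)
(A + L(-12, B)) + J(U) = (-997 + 59/7) + 0 = -6920/7 + 0 = -6920/7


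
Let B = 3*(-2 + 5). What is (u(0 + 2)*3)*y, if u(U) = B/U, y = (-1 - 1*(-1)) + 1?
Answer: 27/2 ≈ 13.500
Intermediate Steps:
B = 9 (B = 3*3 = 9)
y = 1 (y = (-1 + 1) + 1 = 0 + 1 = 1)
u(U) = 9/U
(u(0 + 2)*3)*y = ((9/(0 + 2))*3)*1 = ((9/2)*3)*1 = (27/2)*1 = 27/2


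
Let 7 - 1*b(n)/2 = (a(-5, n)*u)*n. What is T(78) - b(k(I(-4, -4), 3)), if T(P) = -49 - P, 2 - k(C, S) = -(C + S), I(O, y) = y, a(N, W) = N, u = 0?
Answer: -141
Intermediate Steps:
k(C, S) = 2 + C + S (k(C, S) = 2 - (-1)*(C + S) = 2 - (-C - S) = 2 + (C + S) = 2 + C + S)
b(n) = 14 (b(n) = 14 - 2*(-5*0)*n = 14 - 0*n = 14 - 2*0 = 14 + 0 = 14)
T(78) - b(k(I(-4, -4), 3)) = (-49 - 1*78) - 1*14 = (-49 - 78) - 14 = -127 - 14 = -141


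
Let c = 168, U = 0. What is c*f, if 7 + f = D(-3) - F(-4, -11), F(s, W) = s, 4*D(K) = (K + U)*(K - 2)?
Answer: 126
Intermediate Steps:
D(K) = K*(-2 + K)/4 (D(K) = ((K + 0)*(K - 2))/4 = (K*(-2 + K))/4 = K*(-2 + K)/4)
f = 3/4 (f = -7 + ((1/4)*(-3)*(-2 - 3) - 1*(-4)) = -7 + ((1/4)*(-3)*(-5) + 4) = -7 + (15/4 + 4) = -7 + 31/4 = 3/4 ≈ 0.75000)
c*f = 168*(3/4) = 126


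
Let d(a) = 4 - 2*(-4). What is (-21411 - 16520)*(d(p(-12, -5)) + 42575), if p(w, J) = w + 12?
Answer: -1615367497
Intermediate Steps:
p(w, J) = 12 + w
d(a) = 12 (d(a) = 4 + 8 = 12)
(-21411 - 16520)*(d(p(-12, -5)) + 42575) = (-21411 - 16520)*(12 + 42575) = -37931*42587 = -1615367497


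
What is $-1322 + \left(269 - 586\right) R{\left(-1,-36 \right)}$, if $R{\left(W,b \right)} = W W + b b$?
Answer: $-412471$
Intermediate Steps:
$R{\left(W,b \right)} = W^{2} + b^{2}$
$-1322 + \left(269 - 586\right) R{\left(-1,-36 \right)} = -1322 + \left(269 - 586\right) \left(\left(-1\right)^{2} + \left(-36\right)^{2}\right) = -1322 - 317 \left(1 + 1296\right) = -1322 - 411149 = -412471$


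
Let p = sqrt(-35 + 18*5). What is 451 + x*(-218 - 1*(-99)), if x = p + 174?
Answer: -20255 - 119*sqrt(55) ≈ -21138.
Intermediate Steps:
p = sqrt(55) (p = sqrt(-35 + 90) = sqrt(55) ≈ 7.4162)
x = 174 + sqrt(55) (x = sqrt(55) + 174 = 174 + sqrt(55) ≈ 181.42)
451 + x*(-218 - 1*(-99)) = 451 + (174 + sqrt(55))*(-218 - 1*(-99)) = 451 + (174 + sqrt(55))*(-218 + 99) = 451 + (174 + sqrt(55))*(-119) = 451 + (-20706 - 119*sqrt(55)) = -20255 - 119*sqrt(55)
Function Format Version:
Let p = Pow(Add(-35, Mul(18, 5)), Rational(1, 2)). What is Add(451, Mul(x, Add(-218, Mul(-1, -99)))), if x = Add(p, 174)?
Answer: Add(-20255, Mul(-119, Pow(55, Rational(1, 2)))) ≈ -21138.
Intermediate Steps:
p = Pow(55, Rational(1, 2)) (p = Pow(Add(-35, 90), Rational(1, 2)) = Pow(55, Rational(1, 2)) ≈ 7.4162)
x = Add(174, Pow(55, Rational(1, 2))) (x = Add(Pow(55, Rational(1, 2)), 174) = Add(174, Pow(55, Rational(1, 2))) ≈ 181.42)
Add(451, Mul(x, Add(-218, Mul(-1, -99)))) = Add(451, Mul(Add(174, Pow(55, Rational(1, 2))), Add(-218, Mul(-1, -99)))) = Add(451, Mul(Add(174, Pow(55, Rational(1, 2))), Add(-218, 99))) = Add(451, Mul(Add(174, Pow(55, Rational(1, 2))), -119)) = Add(451, Add(-20706, Mul(-119, Pow(55, Rational(1, 2))))) = Add(-20255, Mul(-119, Pow(55, Rational(1, 2))))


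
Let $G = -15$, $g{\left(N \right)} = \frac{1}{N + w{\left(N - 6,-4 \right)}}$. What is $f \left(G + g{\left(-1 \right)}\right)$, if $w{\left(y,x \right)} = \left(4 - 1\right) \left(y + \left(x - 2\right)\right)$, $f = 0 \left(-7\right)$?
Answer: $0$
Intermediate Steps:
$f = 0$
$w{\left(y,x \right)} = -6 + 3 x + 3 y$ ($w{\left(y,x \right)} = 3 \left(y + \left(x - 2\right)\right) = 3 \left(y + \left(-2 + x\right)\right) = 3 \left(-2 + x + y\right) = -6 + 3 x + 3 y$)
$g{\left(N \right)} = \frac{1}{-36 + 4 N}$ ($g{\left(N \right)} = \frac{1}{N + \left(-6 + 3 \left(-4\right) + 3 \left(N - 6\right)\right)} = \frac{1}{N - \left(18 - 3 \left(N - 6\right)\right)} = \frac{1}{N - \left(18 - 3 \left(-6 + N\right)\right)} = \frac{1}{N - \left(36 - 3 N\right)} = \frac{1}{N + \left(-36 + 3 N\right)} = \frac{1}{-36 + 4 N}$)
$f \left(G + g{\left(-1 \right)}\right) = 0 \left(-15 + \frac{1}{4 \left(-9 - 1\right)}\right) = 0 \left(-15 + \frac{1}{4 \left(-10\right)}\right) = 0 \left(-15 + \frac{1}{4} \left(- \frac{1}{10}\right)\right) = 0 \left(-15 - \frac{1}{40}\right) = 0 \left(- \frac{601}{40}\right) = 0$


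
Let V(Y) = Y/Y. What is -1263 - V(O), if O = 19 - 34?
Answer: -1264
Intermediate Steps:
O = -15
V(Y) = 1
-1263 - V(O) = -1263 - 1*1 = -1263 - 1 = -1264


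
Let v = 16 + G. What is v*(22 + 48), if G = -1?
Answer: 1050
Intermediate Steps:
v = 15 (v = 16 - 1 = 15)
v*(22 + 48) = 15*(22 + 48) = 15*70 = 1050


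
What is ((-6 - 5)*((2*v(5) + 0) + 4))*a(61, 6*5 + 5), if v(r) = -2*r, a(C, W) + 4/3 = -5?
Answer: -3344/3 ≈ -1114.7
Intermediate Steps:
a(C, W) = -19/3 (a(C, W) = -4/3 - 5 = -19/3)
((-6 - 5)*((2*v(5) + 0) + 4))*a(61, 6*5 + 5) = ((-6 - 5)*((2*(-2*5) + 0) + 4))*(-19/3) = -11*((2*(-10) + 0) + 4)*(-19/3) = -11*((-20 + 0) + 4)*(-19/3) = -11*(-20 + 4)*(-19/3) = -11*(-16)*(-19/3) = 176*(-19/3) = -3344/3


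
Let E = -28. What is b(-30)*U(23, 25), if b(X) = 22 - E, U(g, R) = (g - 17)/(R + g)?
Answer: 25/4 ≈ 6.2500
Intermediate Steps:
U(g, R) = (-17 + g)/(R + g)
b(X) = 50 (b(X) = 22 - 1*(-28) = 22 + 28 = 50)
b(-30)*U(23, 25) = 50*((-17 + 23)/(25 + 23)) = 50*(6/48) = 50*((1/48)*6) = 50*(⅛) = 25/4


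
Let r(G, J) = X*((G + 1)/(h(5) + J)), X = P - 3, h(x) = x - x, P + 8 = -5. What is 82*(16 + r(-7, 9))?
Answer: 6560/3 ≈ 2186.7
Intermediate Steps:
P = -13 (P = -8 - 5 = -13)
h(x) = 0
X = -16 (X = -13 - 3 = -16)
r(G, J) = -16*(1 + G)/J (r(G, J) = -16*(G + 1)/(0 + J) = -16*(1 + G)/J)
82*(16 + r(-7, 9)) = 82*(16 + 16*(-1 - 1*(-7))/9) = 82*(16 + 16*(1/9)*(-1 + 7)) = 82*(16 + 16*(1/9)*6) = 82*(16 + 32/3) = 82*(80/3) = 6560/3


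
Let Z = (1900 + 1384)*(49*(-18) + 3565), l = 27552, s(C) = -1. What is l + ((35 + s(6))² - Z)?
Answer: -8782264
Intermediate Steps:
Z = 8810972 (Z = 3284*(-882 + 3565) = 3284*2683 = 8810972)
l + ((35 + s(6))² - Z) = 27552 + ((35 - 1)² - 1*8810972) = 27552 + (34² - 8810972) = 27552 + (1156 - 8810972) = 27552 - 8809816 = -8782264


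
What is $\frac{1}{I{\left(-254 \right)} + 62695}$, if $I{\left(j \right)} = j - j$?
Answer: $\frac{1}{62695} \approx 1.595 \cdot 10^{-5}$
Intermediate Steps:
$I{\left(j \right)} = 0$
$\frac{1}{I{\left(-254 \right)} + 62695} = \frac{1}{0 + 62695} = \frac{1}{62695}$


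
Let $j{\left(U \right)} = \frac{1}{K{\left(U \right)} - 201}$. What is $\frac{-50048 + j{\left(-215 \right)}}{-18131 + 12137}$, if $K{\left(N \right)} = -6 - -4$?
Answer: $\frac{10159745}{1216782} \approx 8.3497$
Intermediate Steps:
$K{\left(N \right)} = -2$ ($K{\left(N \right)} = -6 + 4 = -2$)
$j{\left(U \right)} = - \frac{1}{203}$ ($j{\left(U \right)} = \frac{1}{-2 - 201} = \frac{1}{-203} = - \frac{1}{203}$)
$\frac{-50048 + j{\left(-215 \right)}}{-18131 + 12137} = \frac{-50048 - \frac{1}{203}}{-18131 + 12137} = - \frac{10159745}{203 \left(-5994\right)} = \left(- \frac{10159745}{203}\right) \left(- \frac{1}{5994}\right) = \frac{10159745}{1216782}$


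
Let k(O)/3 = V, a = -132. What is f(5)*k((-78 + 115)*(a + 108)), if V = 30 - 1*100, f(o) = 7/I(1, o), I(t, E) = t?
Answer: -1470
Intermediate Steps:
f(o) = 7 (f(o) = 7/1 = 7*1 = 7)
V = -70 (V = 30 - 100 = -70)
k(O) = -210 (k(O) = 3*(-70) = -210)
f(5)*k((-78 + 115)*(a + 108)) = 7*(-210) = -1470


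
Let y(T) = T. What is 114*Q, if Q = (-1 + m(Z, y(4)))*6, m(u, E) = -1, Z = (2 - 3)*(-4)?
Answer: -1368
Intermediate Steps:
Z = 4 (Z = -1*(-4) = 4)
Q = -12 (Q = (-1 - 1)*6 = -2*6 = -12)
114*Q = 114*(-12) = -1368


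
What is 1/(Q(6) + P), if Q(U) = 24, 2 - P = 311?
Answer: -1/285 ≈ -0.0035088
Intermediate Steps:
P = -309 (P = 2 - 1*311 = 2 - 311 = -309)
1/(Q(6) + P) = 1/(24 - 309) = 1/(-285) = -1/285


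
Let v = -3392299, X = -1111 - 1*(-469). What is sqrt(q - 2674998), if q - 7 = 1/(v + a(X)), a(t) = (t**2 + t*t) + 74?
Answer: 2*I*sqrt(4409786196281654854)/2567897 ≈ 1635.5*I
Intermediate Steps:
X = -642 (X = -1111 + 469 = -642)
a(t) = 74 + 2*t**2 (a(t) = (t**2 + t**2) + 74 = 2*t**2 + 74 = 74 + 2*t**2)
q = 17975278/2567897 (q = 7 + 1/(-3392299 + (74 + 2*(-642)**2)) = 7 + 1/(-3392299 + (74 + 2*412164)) = 7 + 1/(-3392299 + (74 + 824328)) = 7 + 1/(-3392299 + 824402) = 7 + 1/(-2567897) = 7 - 1/2567897 = 17975278/2567897 ≈ 7.0000)
sqrt(q - 2674998) = sqrt(17975278/2567897 - 2674998) = sqrt(-6869101363928/2567897) = 2*I*sqrt(4409786196281654854)/2567897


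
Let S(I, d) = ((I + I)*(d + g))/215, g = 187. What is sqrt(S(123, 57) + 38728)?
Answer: 4*sqrt(112694185)/215 ≈ 197.50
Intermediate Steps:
S(I, d) = 2*I*(187 + d)/215 (S(I, d) = ((I + I)*(d + 187))/215 = ((2*I)*(187 + d))*(1/215) = (2*I*(187 + d))*(1/215) = 2*I*(187 + d)/215)
sqrt(S(123, 57) + 38728) = sqrt((2/215)*123*(187 + 57) + 38728) = sqrt((2/215)*123*244 + 38728) = sqrt(60024/215 + 38728) = sqrt(8386544/215) = 4*sqrt(112694185)/215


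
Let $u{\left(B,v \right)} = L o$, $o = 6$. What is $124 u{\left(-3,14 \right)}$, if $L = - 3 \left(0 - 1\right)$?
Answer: $2232$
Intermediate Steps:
$L = 3$ ($L = \left(-3\right) \left(-1\right) = 3$)
$u{\left(B,v \right)} = 18$ ($u{\left(B,v \right)} = 3 \cdot 6 = 18$)
$124 u{\left(-3,14 \right)} = 124 \cdot 18 = 2232$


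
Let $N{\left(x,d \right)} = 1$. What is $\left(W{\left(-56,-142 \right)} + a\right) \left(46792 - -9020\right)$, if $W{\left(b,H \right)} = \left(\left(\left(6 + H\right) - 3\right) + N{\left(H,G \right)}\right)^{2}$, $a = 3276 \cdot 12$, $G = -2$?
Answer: $3256965072$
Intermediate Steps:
$a = 39312$
$W{\left(b,H \right)} = \left(4 + H\right)^{2}$ ($W{\left(b,H \right)} = \left(\left(\left(6 + H\right) - 3\right) + 1\right)^{2} = \left(\left(3 + H\right) + 1\right)^{2} = \left(4 + H\right)^{2}$)
$\left(W{\left(-56,-142 \right)} + a\right) \left(46792 - -9020\right) = \left(\left(4 - 142\right)^{2} + 39312\right) \left(46792 - -9020\right) = \left(\left(-138\right)^{2} + 39312\right) \left(46792 + \left(9100 - 80\right)\right) = \left(19044 + 39312\right) \left(46792 + 9020\right) = 58356 \cdot 55812 = 3256965072$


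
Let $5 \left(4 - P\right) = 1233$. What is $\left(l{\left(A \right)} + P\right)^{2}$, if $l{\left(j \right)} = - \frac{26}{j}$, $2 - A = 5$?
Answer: $\frac{12313081}{225} \approx 54725.0$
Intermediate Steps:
$A = -3$ ($A = 2 - 5 = -3$)
$P = - \frac{1213}{5}$ ($P = 4 - \frac{1233}{5} = - \frac{1213}{5} \approx -242.6$)
$\left(l{\left(A \right)} + P\right)^{2} = \left(- \frac{26}{-3} - \frac{1213}{5}\right)^{2} = \left(\left(-26\right) \left(- \frac{1}{3}\right) - \frac{1213}{5}\right)^{2} = \left(\frac{26}{3} - \frac{1213}{5}\right)^{2} = \left(- \frac{3509}{15}\right)^{2} = \frac{12313081}{225}$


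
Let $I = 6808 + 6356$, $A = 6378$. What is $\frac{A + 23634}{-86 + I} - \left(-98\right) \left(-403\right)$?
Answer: $- \frac{258236260}{6539} \approx -39492.0$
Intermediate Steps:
$I = 13164$
$\frac{A + 23634}{-86 + I} - \left(-98\right) \left(-403\right) = \frac{6378 + 23634}{-86 + 13164} - \left(-98\right) \left(-403\right) = \frac{30012}{13078} - 39494 = 30012 \cdot \frac{1}{13078} - 39494 = \frac{15006}{6539} - 39494 = - \frac{258236260}{6539}$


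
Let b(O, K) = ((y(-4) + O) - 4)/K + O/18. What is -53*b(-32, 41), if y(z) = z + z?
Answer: 55756/369 ≈ 151.10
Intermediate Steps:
y(z) = 2*z
b(O, K) = O/18 + (-12 + O)/K (b(O, K) = ((2*(-4) + O) - 4)/K + O/18 = ((-8 + O) - 4)/K + O*(1/18) = (-12 + O)/K + O/18 = O/18 + (-12 + O)/K)
-53*b(-32, 41) = -53*(-12 - 32 + (1/18)*41*(-32))/41 = -53*(-12 - 32 - 656/9)/41 = -53*(-1052)/(41*9) = -53*(-1052/369) = 55756/369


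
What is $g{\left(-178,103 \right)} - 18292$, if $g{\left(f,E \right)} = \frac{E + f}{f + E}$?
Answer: $-18291$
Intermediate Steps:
$g{\left(f,E \right)} = 1$ ($g{\left(f,E \right)} = \frac{E + f}{E + f} = 1$)
$g{\left(-178,103 \right)} - 18292 = 1 - 18292 = -18291$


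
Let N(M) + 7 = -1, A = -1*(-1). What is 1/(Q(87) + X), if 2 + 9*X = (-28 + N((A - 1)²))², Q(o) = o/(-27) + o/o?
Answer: 9/1274 ≈ 0.0070644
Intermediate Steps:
A = 1
N(M) = -8 (N(M) = -7 - 1 = -8)
Q(o) = 1 - o/27 (Q(o) = o*(-1/27) + 1 = -o/27 + 1 = 1 - o/27)
X = 1294/9 (X = -2/9 + (-28 - 8)²/9 = -2/9 + (⅑)*(-36)² = -2/9 + (⅑)*1296 = -2/9 + 144 = 1294/9 ≈ 143.78)
1/(Q(87) + X) = 1/((1 - 1/27*87) + 1294/9) = 1/((1 - 29/9) + 1294/9) = 1/(-20/9 + 1294/9) = 1/(1274/9) = 9/1274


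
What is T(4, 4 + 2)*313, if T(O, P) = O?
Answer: 1252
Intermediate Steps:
T(4, 4 + 2)*313 = 4*313 = 1252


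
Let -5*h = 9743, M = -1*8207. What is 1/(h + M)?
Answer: -5/50778 ≈ -9.8468e-5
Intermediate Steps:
M = -8207
h = -9743/5 (h = -⅕*9743 = -9743/5 ≈ -1948.6)
1/(h + M) = 1/(-9743/5 - 8207) = 1/(-50778/5) = -5/50778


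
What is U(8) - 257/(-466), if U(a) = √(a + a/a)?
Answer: 1655/466 ≈ 3.5515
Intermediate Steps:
U(a) = √(1 + a) (U(a) = √(a + 1) = √(1 + a))
U(8) - 257/(-466) = √(1 + 8) - 257/(-466) = √9 - 1/466*(-257) = 3 + 257/466 = 1655/466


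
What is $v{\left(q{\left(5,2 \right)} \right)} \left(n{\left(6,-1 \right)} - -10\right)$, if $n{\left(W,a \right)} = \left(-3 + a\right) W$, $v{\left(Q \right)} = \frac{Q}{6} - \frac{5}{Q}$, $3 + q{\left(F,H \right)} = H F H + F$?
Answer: $- \frac{1589}{33} \approx -48.151$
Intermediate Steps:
$q{\left(F,H \right)} = -3 + F + F H^{2}$ ($q{\left(F,H \right)} = -3 + \left(H F H + F\right) = -3 + \left(F H H + F\right) = -3 + \left(F H^{2} + F\right) = -3 + \left(F + F H^{2}\right) = -3 + F + F H^{2}$)
$v{\left(Q \right)} = - \frac{5}{Q} + \frac{Q}{6}$ ($v{\left(Q \right)} = Q \frac{1}{6} - \frac{5}{Q} = \frac{Q}{6} - \frac{5}{Q} = - \frac{5}{Q} + \frac{Q}{6}$)
$n{\left(W,a \right)} = W \left(-3 + a\right)$
$v{\left(q{\left(5,2 \right)} \right)} \left(n{\left(6,-1 \right)} - -10\right) = \left(- \frac{5}{-3 + 5 + 5 \cdot 2^{2}} + \frac{-3 + 5 + 5 \cdot 2^{2}}{6}\right) \left(6 \left(-3 - 1\right) - -10\right) = \left(- \frac{5}{-3 + 5 + 5 \cdot 4} + \frac{-3 + 5 + 5 \cdot 4}{6}\right) \left(6 \left(-4\right) + 10\right) = \left(- \frac{5}{-3 + 5 + 20} + \frac{-3 + 5 + 20}{6}\right) \left(-24 + 10\right) = \left(- \frac{5}{22} + \frac{1}{6} \cdot 22\right) \left(-14\right) = \left(\left(-5\right) \frac{1}{22} + \frac{11}{3}\right) \left(-14\right) = \left(- \frac{5}{22} + \frac{11}{3}\right) \left(-14\right) = \frac{227}{66} \left(-14\right) = - \frac{1589}{33}$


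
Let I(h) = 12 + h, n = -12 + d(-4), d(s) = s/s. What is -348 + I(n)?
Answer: -347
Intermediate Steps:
d(s) = 1
n = -11 (n = -12 + 1 = -11)
-348 + I(n) = -348 + (12 - 11) = -348 + 1 = -347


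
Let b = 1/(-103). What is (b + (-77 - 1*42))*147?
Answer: -1801926/103 ≈ -17494.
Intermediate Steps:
b = -1/103 ≈ -0.0097087
(b + (-77 - 1*42))*147 = (-1/103 + (-77 - 1*42))*147 = (-1/103 + (-77 - 42))*147 = (-1/103 - 119)*147 = -12258/103*147 = -1801926/103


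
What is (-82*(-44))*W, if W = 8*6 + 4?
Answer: 187616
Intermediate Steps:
W = 52 (W = 48 + 4 = 52)
(-82*(-44))*W = -82*(-44)*52 = 3608*52 = 187616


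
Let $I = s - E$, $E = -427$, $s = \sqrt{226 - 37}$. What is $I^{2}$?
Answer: $182518 + 2562 \sqrt{21} \approx 1.9426 \cdot 10^{5}$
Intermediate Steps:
$s = 3 \sqrt{21}$ ($s = \sqrt{189} = 3 \sqrt{21} \approx 13.748$)
$I = 427 + 3 \sqrt{21}$ ($I = 3 \sqrt{21} - -427 = 3 \sqrt{21} + 427 = 427 + 3 \sqrt{21} \approx 440.75$)
$I^{2} = \left(427 + 3 \sqrt{21}\right)^{2}$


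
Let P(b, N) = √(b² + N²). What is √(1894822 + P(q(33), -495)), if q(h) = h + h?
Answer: √(1894822 + 33*√229) ≈ 1376.7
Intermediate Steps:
q(h) = 2*h
P(b, N) = √(N² + b²)
√(1894822 + P(q(33), -495)) = √(1894822 + √((-495)² + (2*33)²)) = √(1894822 + √(245025 + 66²)) = √(1894822 + √(245025 + 4356)) = √(1894822 + √249381) = √(1894822 + 33*√229)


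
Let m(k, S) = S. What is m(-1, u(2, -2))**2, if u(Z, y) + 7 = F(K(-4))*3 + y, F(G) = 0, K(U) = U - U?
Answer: 81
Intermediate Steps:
K(U) = 0
u(Z, y) = -7 + y (u(Z, y) = -7 + (0*3 + y) = -7 + (0 + y) = -7 + y)
m(-1, u(2, -2))**2 = (-7 - 2)**2 = (-9)**2 = 81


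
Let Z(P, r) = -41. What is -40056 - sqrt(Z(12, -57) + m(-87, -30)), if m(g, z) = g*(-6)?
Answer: -40056 - sqrt(481) ≈ -40078.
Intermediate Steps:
m(g, z) = -6*g
-40056 - sqrt(Z(12, -57) + m(-87, -30)) = -40056 - sqrt(-41 - 6*(-87)) = -40056 - sqrt(-41 + 522) = -40056 - sqrt(481)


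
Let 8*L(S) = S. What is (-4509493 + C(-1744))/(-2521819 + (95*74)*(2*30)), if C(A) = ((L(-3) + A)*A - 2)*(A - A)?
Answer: 4509493/2100019 ≈ 2.1474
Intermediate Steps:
L(S) = S/8
C(A) = 0 (C(A) = (((1/8)*(-3) + A)*A - 2)*(A - A) = ((-3/8 + A)*A - 2)*0 = (A*(-3/8 + A) - 2)*0 = (-2 + A*(-3/8 + A))*0 = 0)
(-4509493 + C(-1744))/(-2521819 + (95*74)*(2*30)) = (-4509493 + 0)/(-2521819 + (95*74)*(2*30)) = -4509493/(-2521819 + 7030*60) = -4509493/(-2521819 + 421800) = -4509493/(-2100019) = -4509493*(-1/2100019) = 4509493/2100019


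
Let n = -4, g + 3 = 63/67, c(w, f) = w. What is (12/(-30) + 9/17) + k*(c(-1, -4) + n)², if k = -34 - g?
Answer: -4546763/5695 ≈ -798.38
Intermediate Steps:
g = -138/67 (g = -3 + 63/67 = -138/67 ≈ -2.0597)
k = -2140/67 (k = -34 - 1*(-138/67) = -34 + 138/67 = -2140/67 ≈ -31.940)
(12/(-30) + 9/17) + k*(c(-1, -4) + n)² = (12/(-30) + 9/17) - 2140*(-1 - 4)²/67 = (12*(-1/30) + 9*(1/17)) - 2140/67*(-5)² = (-⅖ + 9/17) - 2140/67*25 = 11/85 - 53500/67 = -4546763/5695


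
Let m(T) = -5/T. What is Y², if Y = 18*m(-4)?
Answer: 2025/4 ≈ 506.25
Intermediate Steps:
Y = 45/2 (Y = 18*(-5/(-4)) = 18*(-5*(-¼)) = 18*(5/4) = 45/2 ≈ 22.500)
Y² = (45/2)² = 2025/4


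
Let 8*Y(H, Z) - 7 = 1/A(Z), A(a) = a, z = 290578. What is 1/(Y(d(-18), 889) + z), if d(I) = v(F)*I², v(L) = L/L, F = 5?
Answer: 889/258324620 ≈ 3.4414e-6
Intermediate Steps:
v(L) = 1
d(I) = I² (d(I) = 1*I² = I²)
Y(H, Z) = 7/8 + 1/(8*Z)
1/(Y(d(-18), 889) + z) = 1/((⅛)*(1 + 7*889)/889 + 290578) = 1/((⅛)*(1/889)*(1 + 6223) + 290578) = 1/((⅛)*(1/889)*6224 + 290578) = 1/(778/889 + 290578) = 1/(258324620/889) = 889/258324620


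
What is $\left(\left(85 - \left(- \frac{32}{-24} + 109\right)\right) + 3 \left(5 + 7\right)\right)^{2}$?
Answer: $\frac{1024}{9} \approx 113.78$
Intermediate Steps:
$\left(\left(85 - \left(- \frac{32}{-24} + 109\right)\right) + 3 \left(5 + 7\right)\right)^{2} = \left(\left(85 - \left(\left(-32\right) \left(- \frac{1}{24}\right) + 109\right)\right) + 3 \cdot 12\right)^{2} = \left(\left(85 - \left(\frac{4}{3} + 109\right)\right) + 36\right)^{2} = \left(\left(85 - \frac{331}{3}\right) + 36\right)^{2} = \left(- \frac{76}{3} + 36\right)^{2} = \left(\frac{32}{3}\right)^{2} = \frac{1024}{9}$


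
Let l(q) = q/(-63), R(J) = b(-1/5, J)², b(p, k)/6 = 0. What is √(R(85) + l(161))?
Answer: I*√23/3 ≈ 1.5986*I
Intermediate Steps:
b(p, k) = 0 (b(p, k) = 6*0 = 0)
R(J) = 0 (R(J) = 0² = 0)
l(q) = -q/63 (l(q) = q*(-1/63) = -q/63)
√(R(85) + l(161)) = √(0 - 1/63*161) = √(0 - 23/9) = √(-23/9) = I*√23/3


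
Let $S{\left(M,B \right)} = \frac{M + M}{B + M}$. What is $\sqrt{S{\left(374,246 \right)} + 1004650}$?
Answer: $\frac{\sqrt{24136745235}}{155} \approx 1002.3$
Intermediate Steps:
$S{\left(M,B \right)} = \frac{2 M}{B + M}$
$\sqrt{S{\left(374,246 \right)} + 1004650} = \sqrt{2 \cdot 374 \frac{1}{246 + 374} + 1004650} = \sqrt{2 \cdot 374 \cdot \frac{1}{620} + 1004650} = \sqrt{\frac{187}{155} + 1004650} = \sqrt{\frac{155720937}{155}} = \frac{\sqrt{24136745235}}{155}$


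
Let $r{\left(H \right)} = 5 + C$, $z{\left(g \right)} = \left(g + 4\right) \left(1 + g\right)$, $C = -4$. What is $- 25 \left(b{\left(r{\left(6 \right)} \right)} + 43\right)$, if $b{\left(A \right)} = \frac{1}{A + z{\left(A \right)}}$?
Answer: $- \frac{11850}{11} \approx -1077.3$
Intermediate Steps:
$z{\left(g \right)} = \left(1 + g\right) \left(4 + g\right)$ ($z{\left(g \right)} = \left(4 + g\right) \left(1 + g\right) = \left(1 + g\right) \left(4 + g\right)$)
$r{\left(H \right)} = 1$ ($r{\left(H \right)} = 5 - 4 = 1$)
$b{\left(A \right)} = \frac{1}{4 + A^{2} + 6 A}$ ($b{\left(A \right)} = \frac{1}{A + \left(4 + A^{2} + 5 A\right)} = \frac{1}{4 + A^{2} + 6 A}$)
$- 25 \left(b{\left(r{\left(6 \right)} \right)} + 43\right) = - 25 \left(\frac{1}{4 + 1^{2} + 6 \cdot 1} + 43\right) = - 25 \left(\frac{1}{4 + 1 + 6} + 43\right) = - 25 \left(\frac{1}{11} + 43\right) = \left(-25\right) \frac{474}{11} = - \frac{11850}{11}$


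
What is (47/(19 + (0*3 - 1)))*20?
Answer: 470/9 ≈ 52.222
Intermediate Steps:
(47/(19 + (0*3 - 1)))*20 = (47/(19 + (0 - 1)))*20 = (47/(19 - 1))*20 = (47/18)*20 = 470/9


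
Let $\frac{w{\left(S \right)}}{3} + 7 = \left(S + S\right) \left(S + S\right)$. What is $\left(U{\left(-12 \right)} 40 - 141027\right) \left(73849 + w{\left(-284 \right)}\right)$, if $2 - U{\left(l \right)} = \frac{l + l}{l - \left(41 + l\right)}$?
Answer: $- \frac{6020804117900}{41} \approx -1.4685 \cdot 10^{11}$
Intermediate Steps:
$U{\left(l \right)} = 2 + \frac{2 l}{41}$ ($U{\left(l \right)} = 2 - \frac{l + l}{l - \left(41 + l\right)} = 2 - \frac{2 l}{-41} = 2 - 2 l \left(- \frac{1}{41}\right) = 2 - - \frac{2 l}{41} = 2 + \frac{2 l}{41}$)
$w{\left(S \right)} = -21 + 12 S^{2}$ ($w{\left(S \right)} = -21 + 3 \left(S + S\right) \left(S + S\right) = -21 + 3 \cdot 2 S 2 S = -21 + 3 \cdot 4 S^{2} = -21 + 12 S^{2}$)
$\left(U{\left(-12 \right)} 40 - 141027\right) \left(73849 + w{\left(-284 \right)}\right) = \left(\left(2 + \frac{2}{41} \left(-12\right)\right) 40 - 141027\right) \left(73849 - \left(21 - 12 \left(-284\right)^{2}\right)\right) = \left(\left(2 - \frac{24}{41}\right) 40 - 141027\right) \left(73849 + \left(-21 + 12 \cdot 80656\right)\right) = \left(\frac{58}{41} \cdot 40 - 141027\right) \left(73849 + \left(-21 + 967872\right)\right) = \left(\frac{2320}{41} - 141027\right) \left(73849 + 967851\right) = \left(- \frac{5779787}{41}\right) 1041700 = - \frac{6020804117900}{41}$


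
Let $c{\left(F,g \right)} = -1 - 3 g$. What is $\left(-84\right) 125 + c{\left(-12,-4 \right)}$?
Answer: $-10489$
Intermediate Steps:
$\left(-84\right) 125 + c{\left(-12,-4 \right)} = \left(-84\right) 125 - -11 = -10500 + \left(-1 + 12\right) = -10500 + 11 = -10489$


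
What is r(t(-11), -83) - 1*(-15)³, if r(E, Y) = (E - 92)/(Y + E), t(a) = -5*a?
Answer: 94537/28 ≈ 3376.3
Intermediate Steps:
r(E, Y) = (-92 + E)/(E + Y)
r(t(-11), -83) - 1*(-15)³ = (-92 - 5*(-11))/(-5*(-11) - 83) - 1*(-15)³ = (-92 + 55)/(55 - 83) - 1*(-3375) = -37/(-28) + 3375 = -1/28*(-37) + 3375 = 37/28 + 3375 = 94537/28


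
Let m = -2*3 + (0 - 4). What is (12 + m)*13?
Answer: 26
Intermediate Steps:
m = -10 (m = -6 - 4 = -10)
(12 + m)*13 = (12 - 10)*13 = 2*13 = 26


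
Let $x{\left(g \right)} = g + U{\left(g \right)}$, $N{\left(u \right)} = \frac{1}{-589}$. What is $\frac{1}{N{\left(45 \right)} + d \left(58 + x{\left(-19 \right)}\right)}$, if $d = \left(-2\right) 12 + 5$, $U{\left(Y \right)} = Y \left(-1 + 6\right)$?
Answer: $\frac{589}{626695} \approx 0.00093985$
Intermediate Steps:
$U{\left(Y \right)} = 5 Y$ ($U{\left(Y \right)} = Y 5 = 5 Y$)
$N{\left(u \right)} = - \frac{1}{589}$
$d = -19$ ($d = -24 + 5 = -19$)
$x{\left(g \right)} = 6 g$ ($x{\left(g \right)} = g + 5 g = 6 g$)
$\frac{1}{N{\left(45 \right)} + d \left(58 + x{\left(-19 \right)}\right)} = \frac{1}{- \frac{1}{589} - 19 \left(58 + 6 \left(-19\right)\right)} = \frac{1}{- \frac{1}{589} - 19 \left(58 - 114\right)} = \frac{1}{- \frac{1}{589} - -1064} = \frac{1}{- \frac{1}{589} + 1064} = \frac{1}{\frac{626695}{589}} = \frac{589}{626695}$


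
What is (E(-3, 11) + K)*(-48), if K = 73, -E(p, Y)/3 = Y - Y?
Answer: -3504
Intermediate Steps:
E(p, Y) = 0 (E(p, Y) = -3*(Y - Y) = -3*0 = 0)
(E(-3, 11) + K)*(-48) = (0 + 73)*(-48) = 73*(-48) = -3504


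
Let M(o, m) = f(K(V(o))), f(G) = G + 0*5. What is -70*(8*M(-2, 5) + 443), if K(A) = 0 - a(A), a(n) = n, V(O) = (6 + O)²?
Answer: -22050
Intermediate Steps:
K(A) = -A (K(A) = 0 - A = -A)
f(G) = G (f(G) = G + 0 = G)
M(o, m) = -(6 + o)²
-70*(8*M(-2, 5) + 443) = -70*(8*(-(6 - 2)²) + 443) = -70*(8*(-1*4²) + 443) = -70*(8*(-1*16) + 443) = -70*(8*(-16) + 443) = -70*(-128 + 443) = -70*315 = -22050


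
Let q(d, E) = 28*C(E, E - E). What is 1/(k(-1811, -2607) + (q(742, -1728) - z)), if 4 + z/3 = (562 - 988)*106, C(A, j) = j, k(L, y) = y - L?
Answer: 1/134684 ≈ 7.4248e-6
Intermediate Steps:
z = -135480 (z = -12 + 3*((562 - 988)*106) = -12 + 3*(-426*106) = -12 + 3*(-45156) = -12 - 135468 = -135480)
q(d, E) = 0 (q(d, E) = 28*(E - E) = 28*0 = 0)
1/(k(-1811, -2607) + (q(742, -1728) - z)) = 1/((-2607 - 1*(-1811)) + (0 - 1*(-135480))) = 1/((-2607 + 1811) + (0 + 135480)) = 1/(-796 + 135480) = 1/134684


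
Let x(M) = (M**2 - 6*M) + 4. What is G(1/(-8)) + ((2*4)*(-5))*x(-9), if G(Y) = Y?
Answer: -44481/8 ≈ -5560.1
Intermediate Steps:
x(M) = 4 + M**2 - 6*M
G(1/(-8)) + ((2*4)*(-5))*x(-9) = 1/(-8) + ((2*4)*(-5))*(4 + (-9)**2 - 6*(-9)) = -1/8 + (8*(-5))*(4 + 81 + 54) = -1/8 - 40*139 = -1/8 - 5560 = -44481/8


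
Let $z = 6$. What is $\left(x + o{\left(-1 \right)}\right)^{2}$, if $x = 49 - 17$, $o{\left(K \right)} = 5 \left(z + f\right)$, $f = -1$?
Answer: $3249$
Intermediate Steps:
$o{\left(K \right)} = 25$ ($o{\left(K \right)} = 5 \left(6 - 1\right) = 5 \cdot 5 = 25$)
$x = 32$
$\left(x + o{\left(-1 \right)}\right)^{2} = \left(32 + 25\right)^{2} = 57^{2} = 3249$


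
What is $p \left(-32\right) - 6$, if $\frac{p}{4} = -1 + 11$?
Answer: $-1286$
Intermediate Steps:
$p = 40$ ($p = 4 \left(-1 + 11\right) = 4 \cdot 10 = 40$)
$p \left(-32\right) - 6 = 40 \left(-32\right) - 6 = -1280 - 6 = -1286$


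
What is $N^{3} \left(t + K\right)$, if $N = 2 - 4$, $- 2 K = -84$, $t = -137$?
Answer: $760$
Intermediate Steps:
$K = 42$ ($K = \left(- \frac{1}{2}\right) \left(-84\right) = 42$)
$N = -2$
$N^{3} \left(t + K\right) = \left(-2\right)^{3} \left(-137 + 42\right) = \left(-8\right) \left(-95\right) = 760$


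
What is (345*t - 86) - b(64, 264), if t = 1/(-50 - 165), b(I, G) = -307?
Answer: 9434/43 ≈ 219.40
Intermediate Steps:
t = -1/215 (t = 1/(-215) = -1/215 ≈ -0.0046512)
(345*t - 86) - b(64, 264) = (345*(-1/215) - 86) - 1*(-307) = (-69/43 - 86) + 307 = -3767/43 + 307 = 9434/43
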